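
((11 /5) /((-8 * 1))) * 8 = -2.20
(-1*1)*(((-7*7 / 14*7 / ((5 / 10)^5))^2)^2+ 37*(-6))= -377801998114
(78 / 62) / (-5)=-39 / 155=-0.25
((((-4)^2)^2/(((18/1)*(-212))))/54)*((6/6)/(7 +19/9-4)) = -8/32913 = -0.00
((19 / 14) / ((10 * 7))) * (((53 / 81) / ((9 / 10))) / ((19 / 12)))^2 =224720 / 54974619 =0.00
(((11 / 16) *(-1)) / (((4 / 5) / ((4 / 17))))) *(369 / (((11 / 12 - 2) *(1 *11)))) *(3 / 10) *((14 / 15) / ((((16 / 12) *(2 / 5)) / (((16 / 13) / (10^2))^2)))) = 23247 / 46686250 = 0.00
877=877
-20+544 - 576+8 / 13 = -668 / 13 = -51.38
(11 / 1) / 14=11 / 14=0.79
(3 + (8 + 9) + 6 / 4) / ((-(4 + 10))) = -43 / 28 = -1.54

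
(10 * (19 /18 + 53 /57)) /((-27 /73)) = -247835 /4617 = -53.68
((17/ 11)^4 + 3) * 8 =1019552/ 14641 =69.64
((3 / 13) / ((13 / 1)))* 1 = 3 / 169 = 0.02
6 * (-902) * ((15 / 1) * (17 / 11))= -125460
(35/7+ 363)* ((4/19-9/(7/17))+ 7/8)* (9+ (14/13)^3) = -22891817982/292201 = -78342.71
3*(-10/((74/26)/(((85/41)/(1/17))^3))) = -1176706488750/2550077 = -461439.59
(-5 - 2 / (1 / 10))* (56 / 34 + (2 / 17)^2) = -41.52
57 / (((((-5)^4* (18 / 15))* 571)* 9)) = 19 / 1284750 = 0.00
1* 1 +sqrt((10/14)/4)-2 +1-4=-4 +sqrt(35)/14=-3.58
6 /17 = 0.35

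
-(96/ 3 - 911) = 879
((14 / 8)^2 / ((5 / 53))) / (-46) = -2597 / 3680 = -0.71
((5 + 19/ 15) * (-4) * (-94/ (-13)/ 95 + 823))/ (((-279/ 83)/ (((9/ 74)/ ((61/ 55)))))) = 58158651452/ 86409245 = 673.06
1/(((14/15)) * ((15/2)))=1/7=0.14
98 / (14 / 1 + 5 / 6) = 588 / 89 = 6.61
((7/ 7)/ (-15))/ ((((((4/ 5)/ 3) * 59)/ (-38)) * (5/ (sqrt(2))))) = 19 * sqrt(2)/ 590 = 0.05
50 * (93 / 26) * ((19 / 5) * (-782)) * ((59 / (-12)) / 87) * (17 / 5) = 230989897 / 2262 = 102117.55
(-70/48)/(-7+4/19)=665/3096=0.21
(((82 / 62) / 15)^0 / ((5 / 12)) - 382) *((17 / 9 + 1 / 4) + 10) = -414713 / 90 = -4607.92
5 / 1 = 5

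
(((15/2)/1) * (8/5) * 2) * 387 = 9288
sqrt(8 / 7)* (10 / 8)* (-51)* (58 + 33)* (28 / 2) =-23205* sqrt(14) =-86825.16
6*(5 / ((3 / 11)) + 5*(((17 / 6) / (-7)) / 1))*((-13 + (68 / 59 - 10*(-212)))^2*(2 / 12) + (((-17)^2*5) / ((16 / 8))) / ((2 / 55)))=21763288266695 / 292404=74428832.26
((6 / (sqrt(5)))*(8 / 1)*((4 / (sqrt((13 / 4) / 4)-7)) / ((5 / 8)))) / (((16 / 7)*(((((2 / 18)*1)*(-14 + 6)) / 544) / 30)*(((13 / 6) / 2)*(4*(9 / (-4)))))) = -122830848*sqrt(5) / 16705-4386816*sqrt(65) / 16705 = -18558.86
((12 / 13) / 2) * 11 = 66 / 13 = 5.08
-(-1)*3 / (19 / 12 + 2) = 36 / 43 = 0.84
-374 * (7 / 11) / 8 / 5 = -119 / 20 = -5.95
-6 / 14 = -3 / 7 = -0.43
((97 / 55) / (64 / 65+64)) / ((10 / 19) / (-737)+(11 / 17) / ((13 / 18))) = 354760913 / 11702102016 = 0.03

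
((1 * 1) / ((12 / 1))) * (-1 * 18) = -3 / 2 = -1.50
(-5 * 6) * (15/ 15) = -30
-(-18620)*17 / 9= 316540 / 9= 35171.11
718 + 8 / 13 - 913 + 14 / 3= -7399 / 39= -189.72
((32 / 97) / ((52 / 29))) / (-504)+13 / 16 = 1032295 / 1271088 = 0.81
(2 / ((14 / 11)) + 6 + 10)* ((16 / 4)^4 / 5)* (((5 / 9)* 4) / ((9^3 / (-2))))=-83968 / 15309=-5.48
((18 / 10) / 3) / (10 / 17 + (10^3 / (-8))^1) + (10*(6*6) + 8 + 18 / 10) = 1303528 / 3525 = 369.80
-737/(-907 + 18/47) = 34639/42611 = 0.81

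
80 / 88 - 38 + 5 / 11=-403 / 11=-36.64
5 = 5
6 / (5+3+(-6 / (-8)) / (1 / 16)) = 3 / 10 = 0.30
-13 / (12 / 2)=-13 / 6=-2.17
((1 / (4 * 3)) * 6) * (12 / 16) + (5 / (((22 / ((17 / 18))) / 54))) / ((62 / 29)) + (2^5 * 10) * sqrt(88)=15813 / 2728 + 640 * sqrt(22)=3007.66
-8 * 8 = -64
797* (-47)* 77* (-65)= 187482295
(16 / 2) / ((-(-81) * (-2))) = -4 / 81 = -0.05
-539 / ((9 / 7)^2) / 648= -26411 / 52488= -0.50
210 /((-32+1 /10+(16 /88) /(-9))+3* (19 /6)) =-51975 /5549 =-9.37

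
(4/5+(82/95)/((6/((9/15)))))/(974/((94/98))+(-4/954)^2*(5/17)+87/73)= 5587126356843/6408650679805225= 0.00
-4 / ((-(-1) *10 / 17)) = -34 / 5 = -6.80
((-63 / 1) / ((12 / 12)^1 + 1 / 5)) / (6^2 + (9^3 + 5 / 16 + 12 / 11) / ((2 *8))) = -147840 / 229927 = -0.64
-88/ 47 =-1.87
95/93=1.02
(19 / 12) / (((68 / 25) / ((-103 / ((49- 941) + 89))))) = 48925 / 655248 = 0.07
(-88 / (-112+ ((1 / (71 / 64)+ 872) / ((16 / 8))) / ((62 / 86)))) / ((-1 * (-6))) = -24211 / 814479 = -0.03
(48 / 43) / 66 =8 / 473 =0.02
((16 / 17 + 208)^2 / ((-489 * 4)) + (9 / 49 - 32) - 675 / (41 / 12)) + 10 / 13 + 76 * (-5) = -776225770683 / 1230293519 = -630.93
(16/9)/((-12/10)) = -40/27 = -1.48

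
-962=-962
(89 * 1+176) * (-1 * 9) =-2385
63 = 63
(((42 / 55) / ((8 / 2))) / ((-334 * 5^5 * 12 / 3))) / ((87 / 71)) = -497 / 13318250000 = -0.00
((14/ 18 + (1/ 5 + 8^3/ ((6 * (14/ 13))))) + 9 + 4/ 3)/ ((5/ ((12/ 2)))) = 57046/ 525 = 108.66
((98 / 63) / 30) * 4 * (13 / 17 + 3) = 1792 / 2295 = 0.78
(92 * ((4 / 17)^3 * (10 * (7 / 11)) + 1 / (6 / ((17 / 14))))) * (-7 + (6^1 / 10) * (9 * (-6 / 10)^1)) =-7625260288 / 28372575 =-268.75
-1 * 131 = -131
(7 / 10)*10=7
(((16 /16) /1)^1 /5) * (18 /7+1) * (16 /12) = 0.95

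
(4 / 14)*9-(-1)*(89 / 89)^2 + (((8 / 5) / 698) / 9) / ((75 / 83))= 29449199 / 8245125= 3.57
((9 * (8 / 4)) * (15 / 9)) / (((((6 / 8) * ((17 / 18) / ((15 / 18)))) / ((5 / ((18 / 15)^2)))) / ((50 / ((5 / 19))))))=1187500 / 51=23284.31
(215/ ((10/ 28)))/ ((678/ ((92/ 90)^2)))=636916/ 686475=0.93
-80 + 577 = 497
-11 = -11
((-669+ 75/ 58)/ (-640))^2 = 1499780529/ 1377894400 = 1.09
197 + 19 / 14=2777 / 14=198.36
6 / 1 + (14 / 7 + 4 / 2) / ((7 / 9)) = 78 / 7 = 11.14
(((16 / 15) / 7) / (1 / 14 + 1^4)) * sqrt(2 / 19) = 32 * sqrt(38) / 4275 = 0.05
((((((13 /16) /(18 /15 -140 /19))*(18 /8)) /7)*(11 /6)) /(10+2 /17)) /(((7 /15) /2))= -0.03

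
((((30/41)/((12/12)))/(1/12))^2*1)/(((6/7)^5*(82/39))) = 5462275/68921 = 79.25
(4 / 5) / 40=1 / 50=0.02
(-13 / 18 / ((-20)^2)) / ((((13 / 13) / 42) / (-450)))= 273 / 8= 34.12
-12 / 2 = -6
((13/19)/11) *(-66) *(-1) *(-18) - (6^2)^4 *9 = -287215740/19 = -15116617.89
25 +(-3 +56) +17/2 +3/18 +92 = 536/3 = 178.67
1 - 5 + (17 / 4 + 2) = 9 / 4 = 2.25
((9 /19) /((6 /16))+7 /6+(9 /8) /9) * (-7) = -8155 /456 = -17.88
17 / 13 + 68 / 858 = 595 / 429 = 1.39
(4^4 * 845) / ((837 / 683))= 147746560 / 837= 176519.19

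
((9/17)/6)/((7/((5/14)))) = 15/3332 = 0.00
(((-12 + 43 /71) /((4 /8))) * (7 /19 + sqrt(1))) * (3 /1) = -126204 /1349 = -93.55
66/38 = 33/19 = 1.74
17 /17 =1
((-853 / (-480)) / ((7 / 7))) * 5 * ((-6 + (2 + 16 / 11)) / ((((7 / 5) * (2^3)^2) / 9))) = -12795 / 5632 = -2.27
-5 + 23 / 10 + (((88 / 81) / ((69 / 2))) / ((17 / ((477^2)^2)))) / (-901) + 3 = -7074615099 / 66470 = -106433.20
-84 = -84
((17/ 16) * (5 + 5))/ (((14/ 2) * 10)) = 17/ 112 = 0.15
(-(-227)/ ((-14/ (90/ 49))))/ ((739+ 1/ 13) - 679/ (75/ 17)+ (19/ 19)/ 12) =-39838500/ 782893727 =-0.05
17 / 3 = 5.67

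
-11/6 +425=2539/6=423.17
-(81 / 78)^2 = -729 / 676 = -1.08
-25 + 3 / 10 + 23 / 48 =-24.22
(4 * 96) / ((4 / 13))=1248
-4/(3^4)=-4/81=-0.05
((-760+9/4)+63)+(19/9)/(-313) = -7828519/11268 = -694.76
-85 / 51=-5 / 3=-1.67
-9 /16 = -0.56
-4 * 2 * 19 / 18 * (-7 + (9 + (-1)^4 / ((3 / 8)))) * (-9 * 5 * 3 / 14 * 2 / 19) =40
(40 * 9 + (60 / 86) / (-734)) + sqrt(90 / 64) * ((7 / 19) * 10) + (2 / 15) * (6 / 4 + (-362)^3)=-1497150619018 / 236715 + 105 * sqrt(10) / 76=-6324692.50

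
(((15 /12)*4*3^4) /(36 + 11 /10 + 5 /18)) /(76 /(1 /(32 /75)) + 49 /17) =23236875 /75721958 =0.31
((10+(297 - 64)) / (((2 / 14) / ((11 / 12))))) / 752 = 6237 / 3008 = 2.07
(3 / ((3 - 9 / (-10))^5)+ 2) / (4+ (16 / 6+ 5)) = 0.17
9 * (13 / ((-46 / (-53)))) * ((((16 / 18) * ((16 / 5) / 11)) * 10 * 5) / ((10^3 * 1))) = 11024 / 6325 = 1.74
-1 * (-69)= 69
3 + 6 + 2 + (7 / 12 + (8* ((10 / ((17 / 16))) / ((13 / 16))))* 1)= 276479 / 2652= 104.25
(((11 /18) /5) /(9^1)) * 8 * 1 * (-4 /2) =-88 /405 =-0.22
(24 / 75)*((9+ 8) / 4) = 34 / 25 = 1.36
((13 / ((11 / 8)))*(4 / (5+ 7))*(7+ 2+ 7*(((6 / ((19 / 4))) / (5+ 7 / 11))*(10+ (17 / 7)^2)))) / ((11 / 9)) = 2297880 / 26257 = 87.51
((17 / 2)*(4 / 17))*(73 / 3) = 146 / 3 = 48.67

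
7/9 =0.78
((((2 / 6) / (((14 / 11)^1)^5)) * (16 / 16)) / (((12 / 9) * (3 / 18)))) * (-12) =-1449459 / 268912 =-5.39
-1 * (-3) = 3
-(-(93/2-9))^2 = -5625/4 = -1406.25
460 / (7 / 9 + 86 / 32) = 66240 / 499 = 132.75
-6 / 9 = -2 / 3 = -0.67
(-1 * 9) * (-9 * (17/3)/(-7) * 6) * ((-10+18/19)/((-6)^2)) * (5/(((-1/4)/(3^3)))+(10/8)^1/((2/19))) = -27796275/532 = -52248.64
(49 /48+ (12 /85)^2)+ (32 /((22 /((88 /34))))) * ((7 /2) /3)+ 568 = 198866537 /346800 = 573.43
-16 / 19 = -0.84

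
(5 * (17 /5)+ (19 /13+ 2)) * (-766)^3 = -119555055536 /13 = -9196542733.54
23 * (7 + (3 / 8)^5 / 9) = 5276269 / 32768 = 161.02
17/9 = 1.89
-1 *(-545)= 545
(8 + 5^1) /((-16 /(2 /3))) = -13 /24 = -0.54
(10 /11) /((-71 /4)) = -40 /781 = -0.05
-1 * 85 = -85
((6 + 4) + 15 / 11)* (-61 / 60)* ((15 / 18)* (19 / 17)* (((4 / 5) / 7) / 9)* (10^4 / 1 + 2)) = -48301325 / 35343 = -1366.64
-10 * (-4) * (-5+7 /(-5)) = -256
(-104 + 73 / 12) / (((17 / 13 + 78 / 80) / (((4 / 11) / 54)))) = -305500 / 1057617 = -0.29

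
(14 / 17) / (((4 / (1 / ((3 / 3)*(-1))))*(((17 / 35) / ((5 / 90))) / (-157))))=38465 / 10404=3.70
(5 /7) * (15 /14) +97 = 9581 /98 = 97.77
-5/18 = -0.28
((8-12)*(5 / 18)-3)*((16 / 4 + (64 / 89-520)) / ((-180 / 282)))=-7975054 / 2403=-3318.79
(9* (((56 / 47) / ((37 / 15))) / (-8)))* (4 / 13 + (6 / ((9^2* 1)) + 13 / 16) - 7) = 1141175 / 361712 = 3.15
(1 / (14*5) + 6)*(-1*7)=-421 / 10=-42.10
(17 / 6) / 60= 17 / 360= 0.05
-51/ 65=-0.78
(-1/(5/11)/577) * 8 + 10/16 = 13721/23080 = 0.59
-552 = -552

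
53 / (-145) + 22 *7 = 22277 / 145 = 153.63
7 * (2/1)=14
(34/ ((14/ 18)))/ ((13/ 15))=4590/ 91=50.44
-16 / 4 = -4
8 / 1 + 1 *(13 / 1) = 21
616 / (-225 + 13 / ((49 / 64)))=-30184 / 10193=-2.96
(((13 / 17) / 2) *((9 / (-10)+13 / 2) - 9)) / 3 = -13 / 30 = -0.43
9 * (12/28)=27/7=3.86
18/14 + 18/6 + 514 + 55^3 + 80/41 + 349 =47999096/287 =167244.24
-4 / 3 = -1.33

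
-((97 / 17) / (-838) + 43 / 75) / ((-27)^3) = 605303 / 21030301350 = 0.00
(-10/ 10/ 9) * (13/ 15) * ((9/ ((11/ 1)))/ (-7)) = 13/ 1155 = 0.01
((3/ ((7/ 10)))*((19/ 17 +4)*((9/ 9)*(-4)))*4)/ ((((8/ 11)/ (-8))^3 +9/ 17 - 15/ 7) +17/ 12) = 666990720/ 375439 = 1776.56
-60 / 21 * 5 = -100 / 7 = -14.29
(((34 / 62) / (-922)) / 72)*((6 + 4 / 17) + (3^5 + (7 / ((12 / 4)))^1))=-6415 / 3086856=-0.00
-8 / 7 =-1.14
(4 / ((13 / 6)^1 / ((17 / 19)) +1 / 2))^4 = 1731891456 / 492884401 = 3.51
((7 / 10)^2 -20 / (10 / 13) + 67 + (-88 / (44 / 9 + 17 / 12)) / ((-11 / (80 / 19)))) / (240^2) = 2244293 / 2760320000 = 0.00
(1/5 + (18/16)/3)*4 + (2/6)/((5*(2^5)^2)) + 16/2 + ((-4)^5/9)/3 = -3818999/138240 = -27.63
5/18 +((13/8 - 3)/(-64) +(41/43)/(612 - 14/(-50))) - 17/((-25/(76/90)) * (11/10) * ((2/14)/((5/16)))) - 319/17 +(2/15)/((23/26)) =-373328310658631/21741484807680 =-17.17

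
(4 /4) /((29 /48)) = 48 /29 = 1.66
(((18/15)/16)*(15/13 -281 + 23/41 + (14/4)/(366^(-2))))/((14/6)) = 15061.07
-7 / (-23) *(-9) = -63 / 23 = -2.74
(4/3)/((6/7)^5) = 16807/5832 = 2.88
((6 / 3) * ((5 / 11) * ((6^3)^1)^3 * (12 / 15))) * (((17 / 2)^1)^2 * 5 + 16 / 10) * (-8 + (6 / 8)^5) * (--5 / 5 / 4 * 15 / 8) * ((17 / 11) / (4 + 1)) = -57907003027869 / 19360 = -2991064205.98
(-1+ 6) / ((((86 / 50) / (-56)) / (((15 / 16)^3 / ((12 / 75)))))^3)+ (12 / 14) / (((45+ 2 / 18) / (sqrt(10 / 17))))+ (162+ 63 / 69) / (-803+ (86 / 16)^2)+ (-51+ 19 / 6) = -55024712874258033082933605127 / 2334675981680926261248+ 27 * sqrt(170) / 24157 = -23568458.01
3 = 3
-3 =-3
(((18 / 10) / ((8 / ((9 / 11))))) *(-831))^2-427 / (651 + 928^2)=780955340333167 / 33370251200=23402.74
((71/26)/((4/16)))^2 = 20164/169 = 119.31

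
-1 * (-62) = 62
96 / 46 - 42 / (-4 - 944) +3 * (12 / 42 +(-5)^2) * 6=11632139 / 25438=457.27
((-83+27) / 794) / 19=-0.00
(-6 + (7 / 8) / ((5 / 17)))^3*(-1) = 27.68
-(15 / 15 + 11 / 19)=-30 / 19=-1.58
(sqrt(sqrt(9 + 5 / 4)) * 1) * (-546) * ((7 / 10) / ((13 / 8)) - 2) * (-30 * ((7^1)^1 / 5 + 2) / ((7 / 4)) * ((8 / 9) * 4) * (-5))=443904 * sqrt(2) * 41^(1 / 4)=1588546.82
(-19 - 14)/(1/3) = -99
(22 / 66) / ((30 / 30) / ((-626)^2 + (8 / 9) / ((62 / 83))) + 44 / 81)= 2952010872 / 4810706983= 0.61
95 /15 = 19 /3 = 6.33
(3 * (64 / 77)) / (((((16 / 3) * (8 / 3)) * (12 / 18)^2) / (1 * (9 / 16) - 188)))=-728757 / 9856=-73.94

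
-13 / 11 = -1.18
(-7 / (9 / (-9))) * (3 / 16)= 21 / 16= 1.31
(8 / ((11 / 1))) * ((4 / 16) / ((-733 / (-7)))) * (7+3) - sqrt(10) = -3.14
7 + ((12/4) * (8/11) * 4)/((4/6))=221/11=20.09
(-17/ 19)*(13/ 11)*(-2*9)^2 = -71604/ 209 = -342.60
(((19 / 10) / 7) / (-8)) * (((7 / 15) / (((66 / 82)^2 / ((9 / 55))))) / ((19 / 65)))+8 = 12755747 / 1597200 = 7.99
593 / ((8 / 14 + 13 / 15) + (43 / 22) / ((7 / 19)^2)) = 9588810 / 256099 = 37.44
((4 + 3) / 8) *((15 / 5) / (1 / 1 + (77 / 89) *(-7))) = -623 / 1200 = -0.52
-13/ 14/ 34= -13/ 476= -0.03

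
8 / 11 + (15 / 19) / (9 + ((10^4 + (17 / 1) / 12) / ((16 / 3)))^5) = 3784926250383385007377234456 / 5204273594277154141538521057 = 0.73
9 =9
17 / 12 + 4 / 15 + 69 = 4241 / 60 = 70.68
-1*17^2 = -289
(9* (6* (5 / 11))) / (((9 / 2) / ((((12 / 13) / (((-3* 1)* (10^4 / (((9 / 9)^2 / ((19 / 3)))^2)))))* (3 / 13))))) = -81 / 83887375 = -0.00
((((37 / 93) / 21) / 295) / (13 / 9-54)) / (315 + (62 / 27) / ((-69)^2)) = -4756239 / 1226072227167865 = -0.00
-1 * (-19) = 19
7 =7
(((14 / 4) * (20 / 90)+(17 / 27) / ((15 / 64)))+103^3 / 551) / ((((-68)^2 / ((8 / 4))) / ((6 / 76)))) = 27707968 / 408448035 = 0.07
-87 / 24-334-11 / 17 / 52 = -596943 / 1768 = -337.64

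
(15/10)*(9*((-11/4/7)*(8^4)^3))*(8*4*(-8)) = 653109906898944/7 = 93301415271277.71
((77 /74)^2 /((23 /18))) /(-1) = -0.85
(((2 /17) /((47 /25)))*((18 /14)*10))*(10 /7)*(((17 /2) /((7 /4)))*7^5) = 4410000 /47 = 93829.79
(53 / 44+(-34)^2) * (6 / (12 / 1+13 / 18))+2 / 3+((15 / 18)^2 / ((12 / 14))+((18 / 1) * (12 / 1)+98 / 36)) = 416759141 / 544104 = 765.95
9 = 9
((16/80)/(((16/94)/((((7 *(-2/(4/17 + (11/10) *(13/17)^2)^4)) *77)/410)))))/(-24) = 4417921581321325/20446355437692972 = 0.22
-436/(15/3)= -436/5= -87.20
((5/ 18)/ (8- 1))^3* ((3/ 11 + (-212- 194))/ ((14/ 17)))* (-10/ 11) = 47419375/ 1694318472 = 0.03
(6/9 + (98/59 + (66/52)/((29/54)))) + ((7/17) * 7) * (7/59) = 5709460/1134393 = 5.03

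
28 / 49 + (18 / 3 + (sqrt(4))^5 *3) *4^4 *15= 391680.57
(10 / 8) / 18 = 0.07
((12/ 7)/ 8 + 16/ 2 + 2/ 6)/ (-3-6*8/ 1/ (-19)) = -6821/ 378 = -18.04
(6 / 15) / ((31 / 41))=82 / 155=0.53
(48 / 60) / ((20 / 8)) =8 / 25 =0.32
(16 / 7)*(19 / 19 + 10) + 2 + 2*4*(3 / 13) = 2638 / 91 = 28.99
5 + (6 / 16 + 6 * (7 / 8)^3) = 2405 / 256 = 9.39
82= 82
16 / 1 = 16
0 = 0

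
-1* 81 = -81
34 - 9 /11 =33.18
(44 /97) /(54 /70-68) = -0.01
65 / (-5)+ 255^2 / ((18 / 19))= 137249 / 2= 68624.50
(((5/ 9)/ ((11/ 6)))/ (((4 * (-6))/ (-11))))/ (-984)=-5/ 35424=-0.00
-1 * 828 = -828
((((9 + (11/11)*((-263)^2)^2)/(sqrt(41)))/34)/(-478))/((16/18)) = -51722.17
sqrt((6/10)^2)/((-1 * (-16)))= 0.04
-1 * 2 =-2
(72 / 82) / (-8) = -9 / 82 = -0.11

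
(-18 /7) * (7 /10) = -9 /5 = -1.80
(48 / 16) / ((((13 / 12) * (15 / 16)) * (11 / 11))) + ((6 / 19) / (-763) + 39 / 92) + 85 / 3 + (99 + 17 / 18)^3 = 126190486922202119 / 126397023480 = 998365.97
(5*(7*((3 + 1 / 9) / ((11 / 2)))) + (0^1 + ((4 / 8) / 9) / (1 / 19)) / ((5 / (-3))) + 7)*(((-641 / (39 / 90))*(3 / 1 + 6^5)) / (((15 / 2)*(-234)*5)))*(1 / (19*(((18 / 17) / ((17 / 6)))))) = 12442523068271 / 2574900900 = 4832.23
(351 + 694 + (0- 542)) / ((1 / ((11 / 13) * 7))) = 38731 / 13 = 2979.31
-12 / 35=-0.34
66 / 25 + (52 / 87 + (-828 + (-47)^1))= -1896083 / 2175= -871.76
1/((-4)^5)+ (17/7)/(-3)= -17429/21504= -0.81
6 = 6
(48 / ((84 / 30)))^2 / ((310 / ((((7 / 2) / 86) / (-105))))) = -24 / 65317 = -0.00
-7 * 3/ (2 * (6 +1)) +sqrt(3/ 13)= -3/ 2 +sqrt(39)/ 13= -1.02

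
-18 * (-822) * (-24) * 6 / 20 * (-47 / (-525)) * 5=-8344944 / 175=-47685.39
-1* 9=-9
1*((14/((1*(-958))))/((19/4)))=-28/9101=-0.00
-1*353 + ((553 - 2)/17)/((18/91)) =-57877/306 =-189.14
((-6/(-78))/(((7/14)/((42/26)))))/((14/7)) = 21/169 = 0.12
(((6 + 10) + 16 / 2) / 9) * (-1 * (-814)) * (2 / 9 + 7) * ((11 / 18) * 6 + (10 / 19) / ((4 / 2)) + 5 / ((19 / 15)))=123491.05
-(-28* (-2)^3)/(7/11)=-352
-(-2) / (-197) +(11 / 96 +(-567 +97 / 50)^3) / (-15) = 53313989239595453 / 4432500000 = 12027972.76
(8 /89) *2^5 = 256 /89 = 2.88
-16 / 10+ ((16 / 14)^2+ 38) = 9238 / 245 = 37.71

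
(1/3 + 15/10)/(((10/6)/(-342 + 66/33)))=-374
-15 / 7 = -2.14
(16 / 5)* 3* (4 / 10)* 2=192 / 25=7.68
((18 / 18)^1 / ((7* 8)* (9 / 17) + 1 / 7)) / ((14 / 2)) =17 / 3545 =0.00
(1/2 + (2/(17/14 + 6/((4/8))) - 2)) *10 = -499/37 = -13.49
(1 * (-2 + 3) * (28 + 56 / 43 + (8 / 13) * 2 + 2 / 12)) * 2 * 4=411868 / 1677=245.60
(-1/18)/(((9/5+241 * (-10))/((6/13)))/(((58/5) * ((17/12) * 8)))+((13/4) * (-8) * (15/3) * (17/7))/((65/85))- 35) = 13804/121141539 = 0.00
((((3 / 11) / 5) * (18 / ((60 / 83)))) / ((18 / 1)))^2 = 6889 / 1210000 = 0.01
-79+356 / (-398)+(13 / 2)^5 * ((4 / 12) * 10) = 368673383 / 9552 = 38596.46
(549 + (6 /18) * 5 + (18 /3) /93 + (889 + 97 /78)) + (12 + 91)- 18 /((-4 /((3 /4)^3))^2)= 61158962855 /39616512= 1543.77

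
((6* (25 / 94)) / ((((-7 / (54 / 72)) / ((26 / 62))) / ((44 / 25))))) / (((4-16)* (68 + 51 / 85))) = 2145 / 13993028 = 0.00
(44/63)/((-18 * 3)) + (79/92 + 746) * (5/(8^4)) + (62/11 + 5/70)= 46582156613/7050903552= 6.61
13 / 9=1.44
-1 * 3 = -3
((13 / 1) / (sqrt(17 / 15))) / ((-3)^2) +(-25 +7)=-18 +13 * sqrt(255) / 153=-16.64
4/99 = 0.04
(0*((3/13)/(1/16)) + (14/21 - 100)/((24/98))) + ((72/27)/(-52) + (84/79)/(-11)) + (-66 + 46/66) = -95788591/203346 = -471.06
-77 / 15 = -5.13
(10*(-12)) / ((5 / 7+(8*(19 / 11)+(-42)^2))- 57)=-1540 / 22093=-0.07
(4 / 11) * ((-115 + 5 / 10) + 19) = -382 / 11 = -34.73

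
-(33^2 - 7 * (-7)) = -1138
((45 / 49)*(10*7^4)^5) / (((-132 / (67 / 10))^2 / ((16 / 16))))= 4568717900637503475625 / 242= 18878999589411171386.88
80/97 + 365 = 35485/97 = 365.82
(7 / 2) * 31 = 108.50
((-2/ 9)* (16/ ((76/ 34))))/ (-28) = 68/ 1197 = 0.06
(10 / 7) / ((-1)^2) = 10 / 7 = 1.43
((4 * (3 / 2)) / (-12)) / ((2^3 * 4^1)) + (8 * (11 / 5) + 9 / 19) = 18.06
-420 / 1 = -420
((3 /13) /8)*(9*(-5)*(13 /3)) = -45 /8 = -5.62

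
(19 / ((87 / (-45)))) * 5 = -1425 / 29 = -49.14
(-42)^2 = 1764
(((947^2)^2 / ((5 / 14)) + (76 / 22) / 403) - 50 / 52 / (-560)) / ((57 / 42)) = 1659328536487.12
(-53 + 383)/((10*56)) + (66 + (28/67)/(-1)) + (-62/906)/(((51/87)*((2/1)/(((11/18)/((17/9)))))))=32494142293/491200584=66.15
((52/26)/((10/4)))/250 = 2/625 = 0.00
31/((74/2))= 0.84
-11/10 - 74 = -75.10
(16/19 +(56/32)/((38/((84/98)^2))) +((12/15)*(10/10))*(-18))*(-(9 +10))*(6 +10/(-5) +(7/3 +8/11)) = 4190971/2310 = 1814.27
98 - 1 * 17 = 81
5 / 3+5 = 20 / 3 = 6.67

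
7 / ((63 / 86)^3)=636056 / 35721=17.81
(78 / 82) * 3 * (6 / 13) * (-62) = -81.66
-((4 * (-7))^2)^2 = -614656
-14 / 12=-7 / 6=-1.17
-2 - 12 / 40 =-23 / 10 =-2.30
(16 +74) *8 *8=5760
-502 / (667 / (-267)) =134034 / 667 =200.95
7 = 7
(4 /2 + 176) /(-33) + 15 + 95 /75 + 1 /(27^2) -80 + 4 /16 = -11046317 /160380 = -68.88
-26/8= -13/4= -3.25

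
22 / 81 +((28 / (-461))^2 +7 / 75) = 158640619 / 430355025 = 0.37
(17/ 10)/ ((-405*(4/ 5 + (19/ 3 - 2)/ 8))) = -68/ 21735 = -0.00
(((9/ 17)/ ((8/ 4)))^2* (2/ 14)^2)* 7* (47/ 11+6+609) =137943/ 22253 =6.20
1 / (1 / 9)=9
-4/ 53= -0.08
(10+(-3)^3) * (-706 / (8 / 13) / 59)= 78013 / 236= 330.56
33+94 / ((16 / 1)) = 311 / 8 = 38.88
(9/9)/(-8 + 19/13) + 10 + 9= 1602/85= 18.85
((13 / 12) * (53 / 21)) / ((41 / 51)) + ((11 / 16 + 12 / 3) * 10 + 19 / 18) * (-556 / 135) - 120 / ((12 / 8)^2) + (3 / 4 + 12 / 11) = -1883312113 / 7671510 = -245.49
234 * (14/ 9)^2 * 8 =40768/ 9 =4529.78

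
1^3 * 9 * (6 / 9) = 6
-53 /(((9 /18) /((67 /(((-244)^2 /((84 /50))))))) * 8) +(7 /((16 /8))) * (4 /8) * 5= 25972429 /2976800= 8.72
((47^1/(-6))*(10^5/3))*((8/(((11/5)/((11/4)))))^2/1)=-26111111.11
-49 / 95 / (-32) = 49 / 3040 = 0.02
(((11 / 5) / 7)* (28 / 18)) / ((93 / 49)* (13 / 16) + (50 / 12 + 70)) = 17248 / 2671005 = 0.01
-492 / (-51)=164 / 17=9.65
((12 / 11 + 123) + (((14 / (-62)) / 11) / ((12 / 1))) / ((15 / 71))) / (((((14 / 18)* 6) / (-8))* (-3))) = 1088029 / 15345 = 70.90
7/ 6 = 1.17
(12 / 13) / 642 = 2 / 1391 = 0.00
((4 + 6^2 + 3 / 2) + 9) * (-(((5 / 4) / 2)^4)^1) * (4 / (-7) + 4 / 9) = 63125 / 64512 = 0.98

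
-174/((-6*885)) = 29/885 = 0.03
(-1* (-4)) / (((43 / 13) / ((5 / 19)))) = 260 / 817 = 0.32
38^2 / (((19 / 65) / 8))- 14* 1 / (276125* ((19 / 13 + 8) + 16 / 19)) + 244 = 27943678799042 / 702738125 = 39764.00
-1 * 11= -11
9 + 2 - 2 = 9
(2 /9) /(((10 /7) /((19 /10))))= 0.30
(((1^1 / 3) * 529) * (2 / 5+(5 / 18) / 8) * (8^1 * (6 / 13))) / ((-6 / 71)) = -11755967 / 3510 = -3349.28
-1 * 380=-380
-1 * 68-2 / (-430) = -14619 / 215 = -68.00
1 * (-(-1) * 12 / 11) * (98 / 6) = 196 / 11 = 17.82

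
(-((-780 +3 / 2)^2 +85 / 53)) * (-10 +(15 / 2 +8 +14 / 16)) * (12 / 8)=-19658287161 / 3392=-5795485.60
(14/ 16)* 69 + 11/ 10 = 2459/ 40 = 61.48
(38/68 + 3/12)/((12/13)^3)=120835/117504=1.03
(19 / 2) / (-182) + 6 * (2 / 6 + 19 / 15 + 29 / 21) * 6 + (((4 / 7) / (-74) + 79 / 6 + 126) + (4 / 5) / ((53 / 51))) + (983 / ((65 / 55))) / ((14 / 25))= 1426915919 / 823620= 1732.49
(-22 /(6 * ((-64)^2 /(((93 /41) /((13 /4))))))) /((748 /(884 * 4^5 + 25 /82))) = -2301059847 /3043336192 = -0.76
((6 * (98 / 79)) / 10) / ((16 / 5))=147 / 632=0.23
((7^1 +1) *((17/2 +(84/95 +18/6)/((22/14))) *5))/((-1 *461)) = -91724/96349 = -0.95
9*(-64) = -576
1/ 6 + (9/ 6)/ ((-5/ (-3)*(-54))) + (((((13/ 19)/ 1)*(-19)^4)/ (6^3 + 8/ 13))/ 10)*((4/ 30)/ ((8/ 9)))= 3561993/ 563200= 6.32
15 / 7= 2.14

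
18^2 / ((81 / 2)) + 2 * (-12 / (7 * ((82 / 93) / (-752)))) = 841528 / 287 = 2932.15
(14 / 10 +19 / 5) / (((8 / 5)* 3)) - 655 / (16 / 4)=-162.67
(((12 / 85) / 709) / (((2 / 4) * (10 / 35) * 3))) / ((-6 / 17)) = -14 / 10635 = -0.00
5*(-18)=-90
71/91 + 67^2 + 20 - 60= 404930/91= 4449.78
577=577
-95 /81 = -1.17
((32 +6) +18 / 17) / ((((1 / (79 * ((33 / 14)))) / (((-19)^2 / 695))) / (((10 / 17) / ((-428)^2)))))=78113541 / 6438848906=0.01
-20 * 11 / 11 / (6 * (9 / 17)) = -170 / 27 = -6.30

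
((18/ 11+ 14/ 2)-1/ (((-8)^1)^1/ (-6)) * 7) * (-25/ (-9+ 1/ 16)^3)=3814400/ 32166277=0.12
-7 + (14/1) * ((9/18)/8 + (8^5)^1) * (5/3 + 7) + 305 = 15904625/4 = 3976156.25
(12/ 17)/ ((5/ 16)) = 192/ 85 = 2.26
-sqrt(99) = -3*sqrt(11) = -9.95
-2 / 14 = -1 / 7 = -0.14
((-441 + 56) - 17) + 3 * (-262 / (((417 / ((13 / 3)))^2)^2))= -402.00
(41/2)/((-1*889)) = -41/1778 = -0.02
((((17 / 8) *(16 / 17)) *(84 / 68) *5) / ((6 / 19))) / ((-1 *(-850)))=133 / 2890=0.05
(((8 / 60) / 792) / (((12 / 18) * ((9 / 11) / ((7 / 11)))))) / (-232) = -0.00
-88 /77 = -8 /7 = -1.14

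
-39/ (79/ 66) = -2574/ 79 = -32.58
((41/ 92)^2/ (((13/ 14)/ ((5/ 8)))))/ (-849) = -58835/ 373668672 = -0.00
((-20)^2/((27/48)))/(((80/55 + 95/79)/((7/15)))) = 7786240/62343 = 124.89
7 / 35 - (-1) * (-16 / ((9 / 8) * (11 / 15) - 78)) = 6287 / 15435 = 0.41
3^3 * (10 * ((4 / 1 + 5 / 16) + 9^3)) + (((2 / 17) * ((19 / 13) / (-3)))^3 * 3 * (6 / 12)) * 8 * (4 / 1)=153872903878679 / 777157992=197994.37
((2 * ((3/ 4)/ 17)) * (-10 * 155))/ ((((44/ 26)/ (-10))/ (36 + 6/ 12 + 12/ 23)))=257365875/ 8602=29919.31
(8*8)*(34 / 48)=136 / 3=45.33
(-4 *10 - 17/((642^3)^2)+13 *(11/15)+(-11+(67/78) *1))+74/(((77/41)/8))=96235538382538418625859/350440466855814054720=274.61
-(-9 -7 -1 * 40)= 56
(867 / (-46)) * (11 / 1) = -9537 / 46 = -207.33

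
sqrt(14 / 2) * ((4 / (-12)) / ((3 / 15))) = -5 * sqrt(7) / 3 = -4.41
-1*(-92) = 92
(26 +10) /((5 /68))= 2448 /5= 489.60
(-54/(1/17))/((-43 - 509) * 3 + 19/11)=10098/18197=0.55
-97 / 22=-4.41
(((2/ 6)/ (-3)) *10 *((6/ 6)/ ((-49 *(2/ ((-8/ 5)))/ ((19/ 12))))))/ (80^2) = -19/ 4233600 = -0.00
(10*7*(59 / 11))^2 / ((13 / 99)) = 153512100 / 143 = 1073511.19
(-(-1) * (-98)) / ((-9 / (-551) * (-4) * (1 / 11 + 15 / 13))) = 3860857 / 3204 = 1205.01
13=13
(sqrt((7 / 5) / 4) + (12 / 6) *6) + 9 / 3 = sqrt(35) / 10 + 15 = 15.59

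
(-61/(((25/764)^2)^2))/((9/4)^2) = -332524195926016/31640625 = -10509406.69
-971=-971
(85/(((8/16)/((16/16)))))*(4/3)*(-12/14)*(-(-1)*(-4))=5440/7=777.14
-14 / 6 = -7 / 3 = -2.33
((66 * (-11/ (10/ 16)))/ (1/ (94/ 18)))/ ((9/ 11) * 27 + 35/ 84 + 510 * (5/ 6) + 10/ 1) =-4003648/ 301955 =-13.26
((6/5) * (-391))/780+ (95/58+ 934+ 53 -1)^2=1066435521263/1093300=975428.08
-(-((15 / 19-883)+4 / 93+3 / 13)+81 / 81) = -20281940 / 22971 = -882.94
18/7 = 2.57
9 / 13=0.69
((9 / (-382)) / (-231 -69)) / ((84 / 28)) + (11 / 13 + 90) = 45114213 / 496600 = 90.85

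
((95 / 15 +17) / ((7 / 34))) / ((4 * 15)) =17 / 9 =1.89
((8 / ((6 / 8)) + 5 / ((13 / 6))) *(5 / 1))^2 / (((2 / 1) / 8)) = 25603600 / 1521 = 16833.40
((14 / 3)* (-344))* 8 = -38528 / 3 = -12842.67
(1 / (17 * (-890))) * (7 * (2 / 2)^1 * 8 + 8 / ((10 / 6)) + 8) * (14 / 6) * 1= -1204 / 113475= -0.01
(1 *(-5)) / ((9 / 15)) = -25 / 3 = -8.33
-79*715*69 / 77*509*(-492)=88730396820 / 7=12675770974.29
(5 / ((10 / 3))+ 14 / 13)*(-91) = -469 / 2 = -234.50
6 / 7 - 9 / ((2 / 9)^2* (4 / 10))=-25467 / 56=-454.77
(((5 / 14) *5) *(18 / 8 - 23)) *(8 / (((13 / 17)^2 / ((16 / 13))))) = -9594800 / 15379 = -623.89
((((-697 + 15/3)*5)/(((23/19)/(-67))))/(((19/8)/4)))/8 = 40316.52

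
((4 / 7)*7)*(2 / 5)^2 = 0.64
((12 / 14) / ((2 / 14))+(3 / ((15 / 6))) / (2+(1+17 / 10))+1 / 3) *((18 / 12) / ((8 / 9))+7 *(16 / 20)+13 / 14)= 4274329 / 78960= 54.13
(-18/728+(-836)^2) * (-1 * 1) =-254398135/364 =-698895.98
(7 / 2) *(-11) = -77 / 2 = -38.50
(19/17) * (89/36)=2.76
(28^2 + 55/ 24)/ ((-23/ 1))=-18871/ 552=-34.19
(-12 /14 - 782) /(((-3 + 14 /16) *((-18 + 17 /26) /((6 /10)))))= -683904 /53669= -12.74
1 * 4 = 4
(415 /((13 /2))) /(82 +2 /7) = 2905 /3744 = 0.78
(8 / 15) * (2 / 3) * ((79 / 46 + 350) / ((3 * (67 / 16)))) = 690304 / 69345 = 9.95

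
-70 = -70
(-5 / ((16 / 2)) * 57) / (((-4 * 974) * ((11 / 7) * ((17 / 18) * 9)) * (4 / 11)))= 1995 / 1059712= 0.00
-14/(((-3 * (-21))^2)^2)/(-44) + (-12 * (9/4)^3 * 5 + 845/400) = -674638558189/990186120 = -681.32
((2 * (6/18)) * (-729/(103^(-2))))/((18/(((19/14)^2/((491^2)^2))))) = -103405923/11391529517956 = -0.00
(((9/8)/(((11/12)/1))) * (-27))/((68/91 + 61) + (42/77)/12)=-66339/123709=-0.54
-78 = -78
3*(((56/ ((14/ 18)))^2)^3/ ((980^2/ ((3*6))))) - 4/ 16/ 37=69587377657223/ 8883700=7833152.59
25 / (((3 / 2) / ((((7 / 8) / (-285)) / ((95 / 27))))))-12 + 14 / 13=-205321 / 18772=-10.94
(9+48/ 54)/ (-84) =-89/ 756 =-0.12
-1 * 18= -18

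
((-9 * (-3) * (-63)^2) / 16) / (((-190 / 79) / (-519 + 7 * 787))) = -4224472623 / 304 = -13896291.52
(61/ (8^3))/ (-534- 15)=-1/ 4608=-0.00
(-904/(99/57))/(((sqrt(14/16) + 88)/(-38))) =41772032/185835-1305376 * sqrt(14)/2044185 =222.39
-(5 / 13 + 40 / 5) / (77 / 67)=-7303 / 1001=-7.30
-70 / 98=-5 / 7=-0.71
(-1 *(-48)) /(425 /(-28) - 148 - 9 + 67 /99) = -133056 /475403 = -0.28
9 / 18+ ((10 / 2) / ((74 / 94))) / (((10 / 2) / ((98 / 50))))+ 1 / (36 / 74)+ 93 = 816227 / 8325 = 98.05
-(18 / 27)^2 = -4 / 9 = -0.44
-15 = -15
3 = 3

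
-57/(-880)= 57/880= 0.06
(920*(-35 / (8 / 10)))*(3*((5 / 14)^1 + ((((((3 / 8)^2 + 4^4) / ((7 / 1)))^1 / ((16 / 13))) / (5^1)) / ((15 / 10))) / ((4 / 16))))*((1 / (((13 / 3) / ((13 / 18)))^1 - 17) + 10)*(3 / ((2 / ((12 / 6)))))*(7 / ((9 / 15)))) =-478010630125 / 704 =-678992372.34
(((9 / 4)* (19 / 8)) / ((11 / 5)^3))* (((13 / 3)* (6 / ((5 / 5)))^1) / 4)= 277875 / 85184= 3.26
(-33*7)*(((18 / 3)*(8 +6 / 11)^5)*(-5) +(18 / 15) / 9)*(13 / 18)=150266833930759 / 658845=228076154.38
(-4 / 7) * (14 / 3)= -8 / 3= -2.67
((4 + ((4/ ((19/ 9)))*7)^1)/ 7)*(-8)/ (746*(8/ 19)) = -164/ 2611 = -0.06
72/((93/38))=29.42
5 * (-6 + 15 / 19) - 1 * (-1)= -476 / 19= -25.05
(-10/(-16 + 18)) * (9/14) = -3.21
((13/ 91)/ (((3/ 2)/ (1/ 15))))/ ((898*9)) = 1/ 1272915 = 0.00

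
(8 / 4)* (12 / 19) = 1.26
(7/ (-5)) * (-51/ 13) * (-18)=-6426/ 65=-98.86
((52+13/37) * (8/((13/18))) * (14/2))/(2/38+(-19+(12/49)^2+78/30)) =-34258044240/137457701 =-249.23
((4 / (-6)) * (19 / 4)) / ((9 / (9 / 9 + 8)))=-19 / 6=-3.17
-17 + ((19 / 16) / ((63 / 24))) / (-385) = -274909 / 16170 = -17.00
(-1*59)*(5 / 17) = -295 / 17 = -17.35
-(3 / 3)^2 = -1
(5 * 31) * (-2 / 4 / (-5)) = 31 / 2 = 15.50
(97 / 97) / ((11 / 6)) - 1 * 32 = -346 / 11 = -31.45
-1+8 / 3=5 / 3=1.67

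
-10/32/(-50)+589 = 589.01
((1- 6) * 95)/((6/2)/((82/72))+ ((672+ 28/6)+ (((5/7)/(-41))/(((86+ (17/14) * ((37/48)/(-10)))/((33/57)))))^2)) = -2381737985472556425/3406140105129864194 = -0.70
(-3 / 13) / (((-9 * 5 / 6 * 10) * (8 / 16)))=2 / 325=0.01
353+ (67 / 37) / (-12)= 156665 / 444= 352.85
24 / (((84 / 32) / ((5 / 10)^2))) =16 / 7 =2.29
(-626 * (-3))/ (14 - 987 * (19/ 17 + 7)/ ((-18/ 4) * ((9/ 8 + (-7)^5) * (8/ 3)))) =134.52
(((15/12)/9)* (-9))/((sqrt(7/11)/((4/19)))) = -0.33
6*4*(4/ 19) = 96/ 19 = 5.05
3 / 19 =0.16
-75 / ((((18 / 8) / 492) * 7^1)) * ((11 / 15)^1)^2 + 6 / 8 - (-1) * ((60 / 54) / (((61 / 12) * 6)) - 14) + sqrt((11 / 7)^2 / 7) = -6523621 / 5124 + 11 * sqrt(7) / 49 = -1272.56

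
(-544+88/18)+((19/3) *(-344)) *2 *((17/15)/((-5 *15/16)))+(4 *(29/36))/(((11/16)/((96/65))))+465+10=480847687/482625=996.32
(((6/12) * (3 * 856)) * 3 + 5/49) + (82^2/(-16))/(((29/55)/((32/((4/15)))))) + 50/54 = -3521709826/38367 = -91790.08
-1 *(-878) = 878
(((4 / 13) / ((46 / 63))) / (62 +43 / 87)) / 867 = 3654 / 469816607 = 0.00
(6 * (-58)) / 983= -0.35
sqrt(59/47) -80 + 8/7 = -552/7 + sqrt(2773)/47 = -77.74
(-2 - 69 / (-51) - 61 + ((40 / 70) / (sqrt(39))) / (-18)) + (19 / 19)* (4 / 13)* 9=-13012 / 221 - 2* sqrt(39) / 2457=-58.88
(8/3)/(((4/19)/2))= 25.33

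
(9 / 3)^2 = 9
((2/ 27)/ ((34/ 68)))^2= 16/ 729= 0.02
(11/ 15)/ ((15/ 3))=11/ 75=0.15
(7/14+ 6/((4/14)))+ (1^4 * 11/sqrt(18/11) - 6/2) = 11 * sqrt(22)/6+ 37/2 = 27.10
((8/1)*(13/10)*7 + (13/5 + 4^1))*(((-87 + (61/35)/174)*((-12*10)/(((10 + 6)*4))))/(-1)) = -210318293/16240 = -12950.63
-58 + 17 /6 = -331 /6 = -55.17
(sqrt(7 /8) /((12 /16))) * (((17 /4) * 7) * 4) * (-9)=-357 * sqrt(14)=-1335.77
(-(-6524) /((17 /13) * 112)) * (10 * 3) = 45435 /34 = 1336.32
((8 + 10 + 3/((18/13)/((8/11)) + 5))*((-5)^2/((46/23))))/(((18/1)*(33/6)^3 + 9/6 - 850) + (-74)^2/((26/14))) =1433900/31703649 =0.05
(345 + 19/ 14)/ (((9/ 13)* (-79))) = -63037/ 9954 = -6.33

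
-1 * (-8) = 8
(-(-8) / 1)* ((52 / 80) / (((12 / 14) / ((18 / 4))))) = 273 / 10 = 27.30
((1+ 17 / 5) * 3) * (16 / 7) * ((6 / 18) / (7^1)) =352 / 245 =1.44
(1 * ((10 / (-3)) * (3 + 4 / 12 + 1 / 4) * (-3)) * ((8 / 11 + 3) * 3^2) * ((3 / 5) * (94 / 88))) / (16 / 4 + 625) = 745749 / 608872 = 1.22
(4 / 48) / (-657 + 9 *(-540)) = -1 / 66204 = -0.00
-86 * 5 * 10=-4300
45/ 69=15/ 23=0.65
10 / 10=1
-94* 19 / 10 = -893 / 5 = -178.60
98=98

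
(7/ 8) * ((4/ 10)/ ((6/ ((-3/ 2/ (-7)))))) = 1/ 80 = 0.01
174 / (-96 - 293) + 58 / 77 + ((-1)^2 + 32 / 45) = 2718761 / 1347885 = 2.02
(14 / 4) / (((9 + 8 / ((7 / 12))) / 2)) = 49 / 159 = 0.31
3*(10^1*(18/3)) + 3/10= 1803/10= 180.30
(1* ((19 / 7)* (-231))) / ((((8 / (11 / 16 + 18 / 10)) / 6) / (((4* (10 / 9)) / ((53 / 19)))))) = -790229 / 424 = -1863.75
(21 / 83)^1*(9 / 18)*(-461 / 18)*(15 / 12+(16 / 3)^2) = -3449663 / 35856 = -96.21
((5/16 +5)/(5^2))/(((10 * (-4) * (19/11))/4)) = -187/15200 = -0.01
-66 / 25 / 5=-0.53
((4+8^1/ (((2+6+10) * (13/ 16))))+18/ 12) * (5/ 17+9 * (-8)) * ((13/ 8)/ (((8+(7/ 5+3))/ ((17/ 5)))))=-1724885/ 8928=-193.20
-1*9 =-9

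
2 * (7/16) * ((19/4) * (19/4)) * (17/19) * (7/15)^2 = 110789/28800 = 3.85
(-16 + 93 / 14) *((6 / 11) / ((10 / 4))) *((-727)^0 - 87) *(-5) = -67596 / 77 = -877.87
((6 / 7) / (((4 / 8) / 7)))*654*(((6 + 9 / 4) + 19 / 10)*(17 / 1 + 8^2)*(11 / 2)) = 177436413 / 5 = 35487282.60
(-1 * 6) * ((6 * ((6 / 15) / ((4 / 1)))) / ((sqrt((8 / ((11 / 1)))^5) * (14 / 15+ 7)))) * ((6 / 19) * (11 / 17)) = -107811 * sqrt(22) / 2459968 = -0.21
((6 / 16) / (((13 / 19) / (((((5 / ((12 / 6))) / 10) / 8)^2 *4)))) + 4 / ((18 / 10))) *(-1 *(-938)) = 249973717 / 119808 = 2086.45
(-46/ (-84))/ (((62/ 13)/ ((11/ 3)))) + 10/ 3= 29329/ 7812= 3.75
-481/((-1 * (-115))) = -4.18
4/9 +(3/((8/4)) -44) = -757/18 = -42.06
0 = 0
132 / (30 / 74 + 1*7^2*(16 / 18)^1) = 43956 / 14639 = 3.00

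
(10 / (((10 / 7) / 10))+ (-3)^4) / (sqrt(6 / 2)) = 151* sqrt(3) / 3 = 87.18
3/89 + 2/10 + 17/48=12557/21360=0.59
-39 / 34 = -1.15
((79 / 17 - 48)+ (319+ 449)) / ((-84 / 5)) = -61595 / 1428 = -43.13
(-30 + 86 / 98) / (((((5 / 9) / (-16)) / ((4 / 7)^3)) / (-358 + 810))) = 5944356864 / 84035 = 70736.68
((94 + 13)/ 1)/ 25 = 107/ 25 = 4.28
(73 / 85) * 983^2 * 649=45779873953 / 85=538586752.39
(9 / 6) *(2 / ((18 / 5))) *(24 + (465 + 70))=2795 / 6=465.83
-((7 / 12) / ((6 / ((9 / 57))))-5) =2273 / 456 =4.98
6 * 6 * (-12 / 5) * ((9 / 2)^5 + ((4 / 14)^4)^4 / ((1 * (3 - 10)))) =-370888178951569202757 / 2326305139872070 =-159432.30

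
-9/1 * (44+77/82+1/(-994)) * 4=-32965272/20377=-1617.77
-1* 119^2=-14161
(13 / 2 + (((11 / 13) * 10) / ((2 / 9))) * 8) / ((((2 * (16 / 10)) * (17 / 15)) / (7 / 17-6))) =-57634125 / 120224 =-479.39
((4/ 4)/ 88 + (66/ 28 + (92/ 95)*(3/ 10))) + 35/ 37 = 39028221/ 10826200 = 3.60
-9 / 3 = -3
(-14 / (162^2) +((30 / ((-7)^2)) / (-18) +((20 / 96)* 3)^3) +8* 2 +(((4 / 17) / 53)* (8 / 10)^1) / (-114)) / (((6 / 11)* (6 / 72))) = 2512166679978197 / 7044569844480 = 356.61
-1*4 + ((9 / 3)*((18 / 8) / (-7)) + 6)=29 / 28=1.04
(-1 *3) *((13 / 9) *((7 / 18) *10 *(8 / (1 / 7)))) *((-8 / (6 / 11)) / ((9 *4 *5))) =56056 / 729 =76.89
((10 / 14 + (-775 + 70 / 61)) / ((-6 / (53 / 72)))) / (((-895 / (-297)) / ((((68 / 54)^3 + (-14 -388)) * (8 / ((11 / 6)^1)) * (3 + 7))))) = -275515198310360 / 501476913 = -549407.54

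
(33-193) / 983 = -160 / 983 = -0.16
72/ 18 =4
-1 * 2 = -2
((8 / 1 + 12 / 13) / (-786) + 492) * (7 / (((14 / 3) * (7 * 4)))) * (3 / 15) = 251357 / 47684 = 5.27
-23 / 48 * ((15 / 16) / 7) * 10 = -575 / 896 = -0.64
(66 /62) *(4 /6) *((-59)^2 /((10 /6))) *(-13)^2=38827074 /155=250497.25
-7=-7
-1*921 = -921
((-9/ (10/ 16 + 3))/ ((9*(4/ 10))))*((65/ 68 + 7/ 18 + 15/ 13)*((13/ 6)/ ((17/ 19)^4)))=-12953255795/ 2223496062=-5.83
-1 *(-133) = 133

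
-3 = -3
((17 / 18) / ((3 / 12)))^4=203.68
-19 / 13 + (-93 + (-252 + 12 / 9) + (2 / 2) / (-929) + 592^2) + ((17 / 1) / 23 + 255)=291971717257 / 833313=350374.61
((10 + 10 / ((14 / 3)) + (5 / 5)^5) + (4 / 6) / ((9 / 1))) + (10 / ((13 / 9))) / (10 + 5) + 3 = 40979 / 2457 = 16.68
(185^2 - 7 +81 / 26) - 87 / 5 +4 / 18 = 40018607 / 1170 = 34203.94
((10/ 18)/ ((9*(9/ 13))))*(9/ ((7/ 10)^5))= 6500000/ 1361367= 4.77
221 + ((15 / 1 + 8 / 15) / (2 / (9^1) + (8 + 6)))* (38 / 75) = 1772427 / 8000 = 221.55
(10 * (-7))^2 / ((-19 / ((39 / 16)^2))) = -1532.26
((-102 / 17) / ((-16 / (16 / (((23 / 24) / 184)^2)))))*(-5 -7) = -2654208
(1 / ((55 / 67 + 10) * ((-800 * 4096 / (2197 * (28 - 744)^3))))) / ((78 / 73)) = 4740710775281 / 222720000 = 21285.52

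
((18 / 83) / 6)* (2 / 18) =1 / 249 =0.00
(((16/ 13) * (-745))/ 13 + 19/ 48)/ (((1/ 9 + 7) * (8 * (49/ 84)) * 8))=-5120541/ 19382272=-0.26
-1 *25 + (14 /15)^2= -5429 /225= -24.13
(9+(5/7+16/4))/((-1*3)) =-32/7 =-4.57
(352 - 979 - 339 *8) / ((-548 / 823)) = 2747997 / 548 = 5014.59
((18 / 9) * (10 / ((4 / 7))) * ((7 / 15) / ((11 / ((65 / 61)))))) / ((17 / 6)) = 6370 / 11407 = 0.56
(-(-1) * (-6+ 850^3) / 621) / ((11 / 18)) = 1228249988 / 759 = 1618247.68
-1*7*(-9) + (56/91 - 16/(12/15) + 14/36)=10297/234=44.00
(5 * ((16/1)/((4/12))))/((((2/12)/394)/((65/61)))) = 36878400/61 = 604563.93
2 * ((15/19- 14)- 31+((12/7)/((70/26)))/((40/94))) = -1988346/23275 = -85.43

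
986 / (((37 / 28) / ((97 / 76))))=669494 / 703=952.34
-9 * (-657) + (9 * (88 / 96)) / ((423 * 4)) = 13339739 / 2256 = 5913.00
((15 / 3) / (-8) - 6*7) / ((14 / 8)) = -24.36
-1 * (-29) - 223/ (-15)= 658/ 15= 43.87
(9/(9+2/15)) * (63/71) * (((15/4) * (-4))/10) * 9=-229635/19454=-11.80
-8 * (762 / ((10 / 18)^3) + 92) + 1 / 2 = -9071843 / 250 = -36287.37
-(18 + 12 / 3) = -22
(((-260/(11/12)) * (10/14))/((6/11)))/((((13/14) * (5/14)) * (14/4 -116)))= 448/45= 9.96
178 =178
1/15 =0.07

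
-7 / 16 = -0.44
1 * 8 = 8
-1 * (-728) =728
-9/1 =-9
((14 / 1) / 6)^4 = 2401 / 81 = 29.64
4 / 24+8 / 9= 19 / 18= 1.06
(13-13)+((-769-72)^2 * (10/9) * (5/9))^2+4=1250616032428744/6561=190613630914.30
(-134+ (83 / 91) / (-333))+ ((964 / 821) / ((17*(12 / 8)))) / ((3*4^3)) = -151133010971 / 1127837256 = -134.00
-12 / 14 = -6 / 7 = -0.86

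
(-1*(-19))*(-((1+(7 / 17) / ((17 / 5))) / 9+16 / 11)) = -95380 / 3179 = -30.00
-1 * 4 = -4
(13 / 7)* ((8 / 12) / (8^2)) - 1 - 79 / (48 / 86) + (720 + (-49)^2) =667179 / 224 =2978.48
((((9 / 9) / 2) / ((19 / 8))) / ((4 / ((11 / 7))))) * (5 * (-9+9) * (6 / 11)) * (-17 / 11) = 0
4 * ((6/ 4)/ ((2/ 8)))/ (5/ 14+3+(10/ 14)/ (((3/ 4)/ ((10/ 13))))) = 1872/ 319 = 5.87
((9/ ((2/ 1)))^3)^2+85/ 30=1594867/ 192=8306.60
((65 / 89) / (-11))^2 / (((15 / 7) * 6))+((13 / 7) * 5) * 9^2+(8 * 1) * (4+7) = 101458688783 / 120763566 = 840.14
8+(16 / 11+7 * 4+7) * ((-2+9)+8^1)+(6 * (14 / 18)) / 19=555.06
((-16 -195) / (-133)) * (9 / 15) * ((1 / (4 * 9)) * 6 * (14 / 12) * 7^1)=1477 / 1140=1.30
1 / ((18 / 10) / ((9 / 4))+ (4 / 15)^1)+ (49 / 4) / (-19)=0.29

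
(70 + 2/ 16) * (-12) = -1683/ 2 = -841.50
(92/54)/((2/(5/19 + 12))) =5359/513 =10.45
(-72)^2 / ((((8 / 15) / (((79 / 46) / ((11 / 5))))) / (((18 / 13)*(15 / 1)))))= 157591.67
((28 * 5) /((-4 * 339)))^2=1225 /114921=0.01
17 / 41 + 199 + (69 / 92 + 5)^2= 152505 / 656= 232.48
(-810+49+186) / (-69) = 25 / 3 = 8.33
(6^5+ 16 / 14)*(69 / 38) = 14121.65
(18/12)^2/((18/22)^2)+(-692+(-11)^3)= -72707/36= -2019.64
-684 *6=-4104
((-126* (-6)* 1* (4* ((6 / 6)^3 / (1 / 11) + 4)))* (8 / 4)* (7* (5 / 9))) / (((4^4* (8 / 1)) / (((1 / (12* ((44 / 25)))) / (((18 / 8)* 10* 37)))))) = 6125 / 625152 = 0.01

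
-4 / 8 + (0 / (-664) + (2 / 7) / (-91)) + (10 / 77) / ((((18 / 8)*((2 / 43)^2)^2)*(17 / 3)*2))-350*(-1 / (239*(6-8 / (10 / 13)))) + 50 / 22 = 372268360267 / 341633292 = 1089.67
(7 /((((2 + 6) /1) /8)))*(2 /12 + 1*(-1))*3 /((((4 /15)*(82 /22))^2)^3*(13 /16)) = -706271545546875 /31616693828096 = -22.34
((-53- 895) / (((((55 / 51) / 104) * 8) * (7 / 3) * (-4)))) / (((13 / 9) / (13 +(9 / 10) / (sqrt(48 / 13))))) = 979047 * sqrt(39) / 15400 +4242537 / 385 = 11416.60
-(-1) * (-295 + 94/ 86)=-12638/ 43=-293.91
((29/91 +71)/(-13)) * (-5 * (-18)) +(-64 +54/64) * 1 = -21082043/37856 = -556.90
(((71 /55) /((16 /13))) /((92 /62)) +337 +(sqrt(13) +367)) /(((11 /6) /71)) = 426 * sqrt(13) /11 +6076151529 /222640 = 27431.01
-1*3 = -3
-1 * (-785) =785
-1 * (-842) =842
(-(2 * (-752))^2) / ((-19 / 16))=36192256 / 19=1904855.58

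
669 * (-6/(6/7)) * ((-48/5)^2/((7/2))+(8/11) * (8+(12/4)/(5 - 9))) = -40700622/275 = -148002.26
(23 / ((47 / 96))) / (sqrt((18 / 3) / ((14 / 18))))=368 *sqrt(42) / 141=16.91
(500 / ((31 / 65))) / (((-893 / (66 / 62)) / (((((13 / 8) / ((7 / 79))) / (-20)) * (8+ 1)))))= 495655875 / 48057688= 10.31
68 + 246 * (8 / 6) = 396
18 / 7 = 2.57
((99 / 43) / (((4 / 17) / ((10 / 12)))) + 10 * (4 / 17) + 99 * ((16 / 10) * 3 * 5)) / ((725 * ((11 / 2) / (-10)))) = -13956293 / 2331890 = -5.98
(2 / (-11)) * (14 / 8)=-7 / 22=-0.32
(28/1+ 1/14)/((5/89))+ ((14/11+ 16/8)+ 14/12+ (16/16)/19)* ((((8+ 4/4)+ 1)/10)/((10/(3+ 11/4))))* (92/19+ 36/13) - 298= 1199705114/5420415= 221.33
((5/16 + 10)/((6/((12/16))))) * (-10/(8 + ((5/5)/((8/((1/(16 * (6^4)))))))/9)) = -19245600/11943937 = -1.61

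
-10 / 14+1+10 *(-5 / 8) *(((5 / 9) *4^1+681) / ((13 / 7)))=-579353 / 252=-2299.02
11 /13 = 0.85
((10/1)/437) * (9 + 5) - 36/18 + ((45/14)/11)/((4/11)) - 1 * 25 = -633239/24472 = -25.88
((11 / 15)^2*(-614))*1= -74294 / 225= -330.20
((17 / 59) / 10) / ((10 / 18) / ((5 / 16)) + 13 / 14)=0.01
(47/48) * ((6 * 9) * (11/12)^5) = 7569397/221184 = 34.22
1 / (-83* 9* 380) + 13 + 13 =7380359 / 283860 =26.00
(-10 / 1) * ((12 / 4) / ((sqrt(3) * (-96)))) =5 * sqrt(3) / 48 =0.18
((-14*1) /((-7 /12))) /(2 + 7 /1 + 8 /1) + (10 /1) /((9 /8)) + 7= 17.30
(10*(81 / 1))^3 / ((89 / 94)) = 49955454000 / 89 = 561297235.96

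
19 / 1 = 19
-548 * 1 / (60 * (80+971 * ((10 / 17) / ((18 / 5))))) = -6987 / 182575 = -0.04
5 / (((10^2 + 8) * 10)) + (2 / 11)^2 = 985 / 26136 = 0.04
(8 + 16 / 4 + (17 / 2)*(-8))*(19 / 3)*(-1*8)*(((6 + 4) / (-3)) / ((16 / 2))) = -1182.22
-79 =-79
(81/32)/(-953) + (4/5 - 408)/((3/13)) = -807169343/457440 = -1764.54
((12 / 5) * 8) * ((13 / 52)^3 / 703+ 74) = 9988227 / 7030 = 1420.80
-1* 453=-453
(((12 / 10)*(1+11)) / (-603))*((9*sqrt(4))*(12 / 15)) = -576 / 1675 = -0.34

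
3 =3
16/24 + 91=275/3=91.67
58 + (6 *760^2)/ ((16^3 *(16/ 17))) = 956.97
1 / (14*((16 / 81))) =81 / 224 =0.36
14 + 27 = 41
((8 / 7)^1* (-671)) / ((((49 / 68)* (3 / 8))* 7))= -405.41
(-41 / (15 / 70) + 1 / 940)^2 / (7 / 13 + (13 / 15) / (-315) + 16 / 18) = 79476239455977 / 3092812064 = 25697.08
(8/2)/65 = 4/65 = 0.06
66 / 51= 22 / 17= 1.29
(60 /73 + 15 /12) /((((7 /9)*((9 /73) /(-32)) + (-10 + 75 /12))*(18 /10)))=-2200 /7173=-0.31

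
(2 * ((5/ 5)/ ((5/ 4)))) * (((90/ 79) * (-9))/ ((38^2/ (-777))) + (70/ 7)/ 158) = 254636/ 28519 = 8.93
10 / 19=0.53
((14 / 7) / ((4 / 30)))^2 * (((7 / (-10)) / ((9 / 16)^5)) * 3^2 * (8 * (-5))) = 734003200 / 729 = 1006863.10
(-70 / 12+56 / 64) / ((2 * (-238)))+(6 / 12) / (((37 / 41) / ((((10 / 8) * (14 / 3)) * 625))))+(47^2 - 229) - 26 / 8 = 4732151 / 1184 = 3996.75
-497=-497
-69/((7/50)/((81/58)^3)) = -1342.43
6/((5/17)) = 102/5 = 20.40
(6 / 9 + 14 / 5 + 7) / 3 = 157 / 45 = 3.49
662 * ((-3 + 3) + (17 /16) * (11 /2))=61897 /16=3868.56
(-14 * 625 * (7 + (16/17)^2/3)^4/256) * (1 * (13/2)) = -91025595549560546875/144649306296576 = -629284.70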